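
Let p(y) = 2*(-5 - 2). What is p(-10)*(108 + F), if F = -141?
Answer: 462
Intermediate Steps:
p(y) = -14 (p(y) = 2*(-7) = -14)
p(-10)*(108 + F) = -14*(108 - 141) = -14*(-33) = 462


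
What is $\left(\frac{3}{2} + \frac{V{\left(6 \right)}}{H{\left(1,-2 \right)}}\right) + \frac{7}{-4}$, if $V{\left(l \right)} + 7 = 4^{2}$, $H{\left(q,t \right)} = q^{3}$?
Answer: $\frac{35}{4} \approx 8.75$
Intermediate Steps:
$V{\left(l \right)} = 9$ ($V{\left(l \right)} = -7 + 4^{2} = -7 + 16 = 9$)
$\left(\frac{3}{2} + \frac{V{\left(6 \right)}}{H{\left(1,-2 \right)}}\right) + \frac{7}{-4} = \left(\frac{3}{2} + \frac{9}{1^{3}}\right) + \frac{7}{-4} = \left(3 \cdot \frac{1}{2} + \frac{9}{1}\right) + 7 \left(- \frac{1}{4}\right) = \left(\frac{3}{2} + 9 \cdot 1\right) - \frac{7}{4} = \left(\frac{3}{2} + 9\right) - \frac{7}{4} = \frac{21}{2} - \frac{7}{4} = \frac{35}{4}$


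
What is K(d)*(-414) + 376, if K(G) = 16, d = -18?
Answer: -6248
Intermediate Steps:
K(d)*(-414) + 376 = 16*(-414) + 376 = -6624 + 376 = -6248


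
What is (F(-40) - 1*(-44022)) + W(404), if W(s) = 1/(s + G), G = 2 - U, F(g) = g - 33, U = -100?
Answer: 22238195/506 ≈ 43949.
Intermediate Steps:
F(g) = -33 + g
G = 102 (G = 2 - 1*(-100) = 2 + 100 = 102)
W(s) = 1/(102 + s) (W(s) = 1/(s + 102) = 1/(102 + s))
(F(-40) - 1*(-44022)) + W(404) = ((-33 - 40) - 1*(-44022)) + 1/(102 + 404) = (-73 + 44022) + 1/506 = 43949 + 1/506 = 22238195/506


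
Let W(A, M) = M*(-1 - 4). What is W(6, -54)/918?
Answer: 5/17 ≈ 0.29412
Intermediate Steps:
W(A, M) = -5*M (W(A, M) = M*(-5) = -5*M)
W(6, -54)/918 = -5*(-54)/918 = 270*(1/918) = 5/17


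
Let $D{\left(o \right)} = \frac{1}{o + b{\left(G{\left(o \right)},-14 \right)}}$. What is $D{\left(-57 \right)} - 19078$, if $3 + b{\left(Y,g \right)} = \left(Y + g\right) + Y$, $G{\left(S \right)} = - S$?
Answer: $- \frac{763119}{40} \approx -19078.0$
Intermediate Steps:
$b{\left(Y,g \right)} = -3 + g + 2 Y$ ($b{\left(Y,g \right)} = -3 + \left(\left(Y + g\right) + Y\right) = -3 + \left(g + 2 Y\right) = -3 + g + 2 Y$)
$D{\left(o \right)} = \frac{1}{-17 - o}$ ($D{\left(o \right)} = \frac{1}{o - \left(17 - - 2 o\right)} = \frac{1}{o - \left(17 + 2 o\right)} = \frac{1}{-17 - o}$)
$D{\left(-57 \right)} - 19078 = \frac{1}{-17 - -57} - 19078 = \frac{1}{-17 + 57} - 19078 = \frac{1}{40} - 19078 = - \frac{763119}{40}$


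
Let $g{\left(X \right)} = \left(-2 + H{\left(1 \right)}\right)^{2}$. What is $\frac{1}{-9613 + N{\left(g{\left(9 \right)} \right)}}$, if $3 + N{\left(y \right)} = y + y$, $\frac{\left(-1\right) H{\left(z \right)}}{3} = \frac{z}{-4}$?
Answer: $- \frac{8}{76903} \approx -0.00010403$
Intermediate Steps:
$H{\left(z \right)} = \frac{3 z}{4}$ ($H{\left(z \right)} = - 3 \frac{z}{-4} = - 3 z \left(- \frac{1}{4}\right) = - 3 \left(- \frac{z}{4}\right) = \frac{3 z}{4}$)
$g{\left(X \right)} = \frac{25}{16}$ ($g{\left(X \right)} = \left(-2 + \frac{3}{4} \cdot 1\right)^{2} = \left(-2 + \frac{3}{4}\right)^{2} = \left(- \frac{5}{4}\right)^{2} = \frac{25}{16}$)
$N{\left(y \right)} = -3 + 2 y$ ($N{\left(y \right)} = -3 + \left(y + y\right) = -3 + 2 y$)
$\frac{1}{-9613 + N{\left(g{\left(9 \right)} \right)}} = \frac{1}{-9613 + \left(-3 + 2 \cdot \frac{25}{16}\right)} = \frac{1}{-9613 + \left(-3 + \frac{25}{8}\right)} = \frac{1}{-9613 + \frac{1}{8}} = \frac{1}{- \frac{76903}{8}} = - \frac{8}{76903}$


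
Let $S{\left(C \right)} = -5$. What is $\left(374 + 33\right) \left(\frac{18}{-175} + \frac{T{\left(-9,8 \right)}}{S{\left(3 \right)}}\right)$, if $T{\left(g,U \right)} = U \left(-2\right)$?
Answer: $\frac{220594}{175} \approx 1260.5$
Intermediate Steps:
$T{\left(g,U \right)} = - 2 U$
$\left(374 + 33\right) \left(\frac{18}{-175} + \frac{T{\left(-9,8 \right)}}{S{\left(3 \right)}}\right) = \left(374 + 33\right) \left(\frac{18}{-175} + \frac{\left(-2\right) 8}{-5}\right) = 407 \left(18 \left(- \frac{1}{175}\right) - - \frac{16}{5}\right) = 407 \left(- \frac{18}{175} + \frac{16}{5}\right) = 407 \cdot \frac{542}{175} = \frac{220594}{175}$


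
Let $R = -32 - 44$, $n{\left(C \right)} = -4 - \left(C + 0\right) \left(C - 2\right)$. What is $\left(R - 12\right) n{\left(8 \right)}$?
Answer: $4576$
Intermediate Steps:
$n{\left(C \right)} = -4 - C \left(-2 + C\right)$
$R = -76$
$\left(R - 12\right) n{\left(8 \right)} = \left(-76 - 12\right) \left(-4 - 8^{2} + 2 \cdot 8\right) = - 88 \left(-4 - 64 + 16\right) = \left(-88\right) \left(-52\right) = 4576$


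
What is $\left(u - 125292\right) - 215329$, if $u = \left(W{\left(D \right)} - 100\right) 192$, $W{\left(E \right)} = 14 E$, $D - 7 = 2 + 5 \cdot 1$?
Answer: $-322189$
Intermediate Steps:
$D = 14$ ($D = 7 + \left(2 + 5 \cdot 1\right) = 7 + \left(2 + 5\right) = 7 + 7 = 14$)
$u = 18432$ ($u = \left(14 \cdot 14 - 100\right) 192 = \left(196 - 100\right) 192 = 96 \cdot 192 = 18432$)
$\left(u - 125292\right) - 215329 = \left(18432 - 125292\right) - 215329 = -106860 - 215329 = -322189$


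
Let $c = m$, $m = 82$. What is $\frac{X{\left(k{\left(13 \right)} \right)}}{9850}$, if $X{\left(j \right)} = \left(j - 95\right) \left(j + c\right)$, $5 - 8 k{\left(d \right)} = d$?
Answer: $- \frac{3888}{4925} \approx -0.78944$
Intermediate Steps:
$c = 82$
$k{\left(d \right)} = \frac{5}{8} - \frac{d}{8}$
$X{\left(j \right)} = \left(-95 + j\right) \left(82 + j\right)$ ($X{\left(j \right)} = \left(j - 95\right) \left(j + 82\right) = \left(-95 + j\right) \left(82 + j\right)$)
$\frac{X{\left(k{\left(13 \right)} \right)}}{9850} = \frac{-7790 + \left(\frac{5}{8} - \frac{13}{8}\right)^{2} - 13 \left(\frac{5}{8} - \frac{13}{8}\right)}{9850} = \left(-7790 + \left(\frac{5}{8} - \frac{13}{8}\right)^{2} - 13 \left(\frac{5}{8} - \frac{13}{8}\right)\right) \frac{1}{9850} = \left(-7790 + \left(-1\right)^{2} - -13\right) \frac{1}{9850} = \left(-7790 + 1 + 13\right) \frac{1}{9850} = \left(-7776\right) \frac{1}{9850} = - \frac{3888}{4925}$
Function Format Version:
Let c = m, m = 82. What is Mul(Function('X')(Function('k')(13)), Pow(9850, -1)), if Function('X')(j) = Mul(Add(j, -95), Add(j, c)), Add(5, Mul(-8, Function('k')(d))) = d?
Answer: Rational(-3888, 4925) ≈ -0.78944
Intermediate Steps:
c = 82
Function('k')(d) = Add(Rational(5, 8), Mul(Rational(-1, 8), d))
Function('X')(j) = Mul(Add(-95, j), Add(82, j)) (Function('X')(j) = Mul(Add(j, -95), Add(j, 82)) = Mul(Add(-95, j), Add(82, j)))
Mul(Function('X')(Function('k')(13)), Pow(9850, -1)) = Mul(Add(-7790, Pow(Add(Rational(5, 8), Mul(Rational(-1, 8), 13)), 2), Mul(-13, Add(Rational(5, 8), Mul(Rational(-1, 8), 13)))), Pow(9850, -1)) = Mul(Add(-7790, Pow(Add(Rational(5, 8), Rational(-13, 8)), 2), Mul(-13, Add(Rational(5, 8), Rational(-13, 8)))), Rational(1, 9850)) = Mul(Add(-7790, Pow(-1, 2), Mul(-13, -1)), Rational(1, 9850)) = Mul(Add(-7790, 1, 13), Rational(1, 9850)) = Mul(-7776, Rational(1, 9850)) = Rational(-3888, 4925)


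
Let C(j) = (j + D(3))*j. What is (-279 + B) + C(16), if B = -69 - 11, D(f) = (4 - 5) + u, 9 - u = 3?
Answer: -23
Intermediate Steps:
u = 6 (u = 9 - 1*3 = 9 - 3 = 6)
D(f) = 5 (D(f) = (4 - 5) + 6 = -1 + 6 = 5)
B = -80
C(j) = j*(5 + j) (C(j) = (j + 5)*j = (5 + j)*j = j*(5 + j))
(-279 + B) + C(16) = (-279 - 80) + 16*(5 + 16) = -359 + 16*21 = -359 + 336 = -23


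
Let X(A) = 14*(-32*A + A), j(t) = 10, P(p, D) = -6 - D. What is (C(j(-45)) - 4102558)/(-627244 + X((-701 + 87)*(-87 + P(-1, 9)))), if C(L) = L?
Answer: 1025637/6951949 ≈ 0.14753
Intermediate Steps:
X(A) = -434*A (X(A) = 14*(-31*A) = -434*A)
(C(j(-45)) - 4102558)/(-627244 + X((-701 + 87)*(-87 + P(-1, 9)))) = (10 - 4102558)/(-627244 - 434*(-701 + 87)*(-87 + (-6 - 1*9))) = -4102548/(-627244 - (-266476)*(-87 + (-6 - 9))) = -4102548/(-627244 - (-266476)*(-87 - 15)) = -4102548/(-627244 - (-266476)*(-102)) = -4102548/(-627244 - 434*62628) = -4102548/(-627244 - 27180552) = -4102548/(-27807796) = -4102548*(-1/27807796) = 1025637/6951949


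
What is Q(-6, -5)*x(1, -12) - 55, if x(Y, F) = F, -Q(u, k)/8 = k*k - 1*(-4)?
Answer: 2729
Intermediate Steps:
Q(u, k) = -32 - 8*k² (Q(u, k) = -8*(k*k - 1*(-4)) = -8*(k² + 4) = -8*(4 + k²) = -32 - 8*k²)
Q(-6, -5)*x(1, -12) - 55 = (-32 - 8*(-5)²)*(-12) - 55 = (-32 - 8*25)*(-12) - 55 = (-32 - 200)*(-12) - 55 = -232*(-12) - 55 = 2784 - 55 = 2729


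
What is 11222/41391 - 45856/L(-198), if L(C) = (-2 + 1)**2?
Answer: -1898014474/41391 ≈ -45856.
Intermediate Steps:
L(C) = 1 (L(C) = (-1)**2 = 1)
11222/41391 - 45856/L(-198) = 11222/41391 - 45856/1 = 11222*(1/41391) - 45856*1 = 11222/41391 - 45856 = -1898014474/41391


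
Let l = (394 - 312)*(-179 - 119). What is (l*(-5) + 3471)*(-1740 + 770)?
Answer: -121881470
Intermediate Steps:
l = -24436 (l = 82*(-298) = -24436)
(l*(-5) + 3471)*(-1740 + 770) = (-24436*(-5) + 3471)*(-1740 + 770) = (122180 + 3471)*(-970) = 125651*(-970) = -121881470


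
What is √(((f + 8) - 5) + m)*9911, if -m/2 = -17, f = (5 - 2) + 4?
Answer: 19822*√11 ≈ 65742.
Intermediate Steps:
f = 7 (f = 3 + 4 = 7)
m = 34 (m = -2*(-17) = 34)
√(((f + 8) - 5) + m)*9911 = √(((7 + 8) - 5) + 34)*9911 = √((15 - 5) + 34)*9911 = √(10 + 34)*9911 = √44*9911 = (2*√11)*9911 = 19822*√11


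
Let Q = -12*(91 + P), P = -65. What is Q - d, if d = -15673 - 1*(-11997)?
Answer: 3364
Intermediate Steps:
Q = -312 (Q = -12*(91 - 65) = -12*26 = -312)
d = -3676 (d = -15673 + 11997 = -3676)
Q - d = -312 - 1*(-3676) = -312 + 3676 = 3364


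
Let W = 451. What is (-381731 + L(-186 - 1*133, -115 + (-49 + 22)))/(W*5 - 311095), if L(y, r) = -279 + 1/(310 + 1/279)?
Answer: 33040426631/26711880440 ≈ 1.2369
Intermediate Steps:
L(y, r) = -24130710/86491 (L(y, r) = -279 + 1/(310 + 1/279) = -279 + 1/(86491/279) = -279 + 279/86491 = -24130710/86491)
(-381731 + L(-186 - 1*133, -115 + (-49 + 22)))/(W*5 - 311095) = (-381731 - 24130710/86491)/(451*5 - 311095) = -33040426631/(86491*(2255 - 311095)) = -33040426631/86491/(-308840) = -33040426631/86491*(-1/308840) = 33040426631/26711880440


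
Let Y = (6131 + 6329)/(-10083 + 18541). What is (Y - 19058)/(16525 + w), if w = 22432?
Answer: -80590052/164749153 ≈ -0.48917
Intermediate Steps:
Y = 6230/4229 (Y = 12460/8458 = 12460*(1/8458) = 6230/4229 ≈ 1.4732)
(Y - 19058)/(16525 + w) = (6230/4229 - 19058)/(16525 + 22432) = -80590052/4229/38957 = -80590052/4229*1/38957 = -80590052/164749153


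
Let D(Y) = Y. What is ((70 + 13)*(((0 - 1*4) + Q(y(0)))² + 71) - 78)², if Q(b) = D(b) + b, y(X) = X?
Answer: 51022449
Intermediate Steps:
Q(b) = 2*b (Q(b) = b + b = 2*b)
((70 + 13)*(((0 - 1*4) + Q(y(0)))² + 71) - 78)² = ((70 + 13)*(((0 - 1*4) + 2*0)² + 71) - 78)² = (83*(((0 - 4) + 0)² + 71) - 78)² = (83*((-4 + 0)² + 71) - 78)² = (83*((-4)² + 71) - 78)² = (83*(16 + 71) - 78)² = (83*87 - 78)² = (7221 - 78)² = 7143² = 51022449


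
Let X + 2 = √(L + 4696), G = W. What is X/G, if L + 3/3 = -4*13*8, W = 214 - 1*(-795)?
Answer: -2/1009 + √4279/1009 ≈ 0.062848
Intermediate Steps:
W = 1009 (W = 214 + 795 = 1009)
L = -417 (L = -1 - 4*13*8 = -1 - 52*8 = -1 - 416 = -417)
G = 1009
X = -2 + √4279 (X = -2 + √(-417 + 4696) = -2 + √4279 ≈ 63.414)
X/G = (-2 + √4279)/1009 = (-2 + √4279)*(1/1009) = -2/1009 + √4279/1009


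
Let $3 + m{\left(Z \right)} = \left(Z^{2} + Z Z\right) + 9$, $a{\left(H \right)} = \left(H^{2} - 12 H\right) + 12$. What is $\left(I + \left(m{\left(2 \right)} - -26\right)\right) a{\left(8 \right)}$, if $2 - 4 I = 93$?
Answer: $-345$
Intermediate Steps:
$I = - \frac{91}{4}$ ($I = \frac{1}{2} - \frac{93}{4} = - \frac{91}{4} \approx -22.75$)
$a{\left(H \right)} = 12 + H^{2} - 12 H$
$m{\left(Z \right)} = 6 + 2 Z^{2}$ ($m{\left(Z \right)} = -3 + \left(\left(Z^{2} + Z Z\right) + 9\right) = -3 + \left(\left(Z^{2} + Z^{2}\right) + 9\right) = -3 + \left(2 Z^{2} + 9\right) = -3 + \left(9 + 2 Z^{2}\right) = 6 + 2 Z^{2}$)
$\left(I + \left(m{\left(2 \right)} - -26\right)\right) a{\left(8 \right)} = \left(- \frac{91}{4} + \left(\left(6 + 2 \cdot 2^{2}\right) - -26\right)\right) \left(12 + 8^{2} - 96\right) = \left(- \frac{91}{4} + \left(\left(6 + 2 \cdot 4\right) + 26\right)\right) \left(12 + 64 - 96\right) = \left(- \frac{91}{4} + \left(\left(6 + 8\right) + 26\right)\right) \left(-20\right) = \left(- \frac{91}{4} + \left(14 + 26\right)\right) \left(-20\right) = \left(- \frac{91}{4} + 40\right) \left(-20\right) = \frac{69}{4} \left(-20\right) = -345$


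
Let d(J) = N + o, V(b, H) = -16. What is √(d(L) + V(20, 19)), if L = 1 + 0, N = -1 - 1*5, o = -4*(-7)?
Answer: √6 ≈ 2.4495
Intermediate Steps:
o = 28
N = -6 (N = -1 - 5 = -6)
L = 1
d(J) = 22 (d(J) = -6 + 28 = 22)
√(d(L) + V(20, 19)) = √(22 - 16) = √6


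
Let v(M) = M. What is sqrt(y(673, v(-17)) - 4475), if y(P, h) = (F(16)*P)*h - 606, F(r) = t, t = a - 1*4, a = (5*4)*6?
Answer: I*sqrt(1332237) ≈ 1154.2*I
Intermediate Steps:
a = 120 (a = 20*6 = 120)
t = 116 (t = 120 - 1*4 = 120 - 4 = 116)
F(r) = 116
y(P, h) = -606 + 116*P*h (y(P, h) = (116*P)*h - 606 = 116*P*h - 606 = -606 + 116*P*h)
sqrt(y(673, v(-17)) - 4475) = sqrt((-606 + 116*673*(-17)) - 4475) = sqrt((-606 - 1327156) - 4475) = sqrt(-1327762 - 4475) = sqrt(-1332237) = I*sqrt(1332237)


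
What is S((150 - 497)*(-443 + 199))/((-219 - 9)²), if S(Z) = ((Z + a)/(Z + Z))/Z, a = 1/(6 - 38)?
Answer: 903125/7949997929054208 ≈ 1.1360e-10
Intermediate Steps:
a = -1/32 (a = 1/(-32) = -1/32 ≈ -0.031250)
S(Z) = (-1/32 + Z)/(2*Z²) (S(Z) = ((Z - 1/32)/(Z + Z))/Z = ((-1/32 + Z)/((2*Z)))/Z = ((-1/32 + Z)*(1/(2*Z)))/Z = ((-1/32 + Z)/(2*Z))/Z = (-1/32 + Z)/(2*Z²))
S((150 - 497)*(-443 + 199))/((-219 - 9)²) = ((-1 + 32*((150 - 497)*(-443 + 199)))/(64*((150 - 497)*(-443 + 199))²))/((-219 - 9)²) = ((-1 + 32*(-347*(-244)))/(64*(-347*(-244))²))/((-228)²) = ((1/64)*(-1 + 32*84668)/84668²)/51984 = ((1/64)*(1/7168670224)*(-1 + 2709376))*(1/51984) = ((1/64)*(1/7168670224)*2709375)*(1/51984) = (2709375/458794894336)*(1/51984) = 903125/7949997929054208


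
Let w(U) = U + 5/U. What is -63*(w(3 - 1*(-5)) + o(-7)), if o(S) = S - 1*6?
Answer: 2205/8 ≈ 275.63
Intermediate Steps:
o(S) = -6 + S (o(S) = S - 6 = -6 + S)
-63*(w(3 - 1*(-5)) + o(-7)) = -63*(((3 - 1*(-5)) + 5/(3 - 1*(-5))) + (-6 - 7)) = -63*(((3 + 5) + 5/(3 + 5)) - 13) = -63*((8 + 5/8) - 13) = -63*(69/8 - 13) = -63*(-35/8) = 2205/8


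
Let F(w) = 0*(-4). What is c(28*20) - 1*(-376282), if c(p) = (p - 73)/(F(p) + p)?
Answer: 210718407/560 ≈ 3.7628e+5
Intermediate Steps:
F(w) = 0
c(p) = (-73 + p)/p (c(p) = (p - 73)/(0 + p) = (-73 + p)/p)
c(28*20) - 1*(-376282) = (-73 + 28*20)/((28*20)) - 1*(-376282) = (-73 + 560)/560 + 376282 = (1/560)*487 + 376282 = 487/560 + 376282 = 210718407/560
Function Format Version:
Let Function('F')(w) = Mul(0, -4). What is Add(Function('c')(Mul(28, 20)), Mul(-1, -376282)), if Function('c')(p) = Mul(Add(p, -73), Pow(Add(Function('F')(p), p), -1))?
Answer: Rational(210718407, 560) ≈ 3.7628e+5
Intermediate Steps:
Function('F')(w) = 0
Function('c')(p) = Mul(Pow(p, -1), Add(-73, p)) (Function('c')(p) = Mul(Add(p, -73), Pow(Add(0, p), -1)) = Mul(Add(-73, p), Pow(p, -1)) = Mul(Pow(p, -1), Add(-73, p)))
Add(Function('c')(Mul(28, 20)), Mul(-1, -376282)) = Add(Mul(Pow(Mul(28, 20), -1), Add(-73, Mul(28, 20))), Mul(-1, -376282)) = Add(Mul(Pow(560, -1), Add(-73, 560)), 376282) = Add(Mul(Rational(1, 560), 487), 376282) = Add(Rational(487, 560), 376282) = Rational(210718407, 560)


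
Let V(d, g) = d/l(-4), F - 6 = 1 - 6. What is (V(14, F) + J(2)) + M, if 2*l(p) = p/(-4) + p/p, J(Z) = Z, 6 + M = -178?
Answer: -168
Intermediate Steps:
M = -184 (M = -6 - 178 = -184)
l(p) = 1/2 - p/8 (l(p) = (p/(-4) + p/p)/2 = (p*(-1/4) + 1)/2 = (-p/4 + 1)/2 = (1 - p/4)/2 = 1/2 - p/8)
F = 1 (F = 6 + (1 - 6) = 6 - 5 = 1)
V(d, g) = d (V(d, g) = d/(1/2 - 1/8*(-4)) = d/(1/2 + 1/2) = d/1 = d*1 = d)
(V(14, F) + J(2)) + M = (14 + 2) - 184 = 16 - 184 = -168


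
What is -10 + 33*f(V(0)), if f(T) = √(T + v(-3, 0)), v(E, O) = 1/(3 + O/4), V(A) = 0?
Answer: -10 + 11*√3 ≈ 9.0526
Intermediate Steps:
v(E, O) = 1/(3 + O/4) (v(E, O) = 1/(3 + O*(¼)) = 1/(3 + O/4))
f(T) = √(⅓ + T) (f(T) = √(T + 4/(12 + 0)) = √(T + 4/12) = √(T + 4*(1/12)) = √(T + ⅓) = √(⅓ + T))
-10 + 33*f(V(0)) = -10 + 33*(√(3 + 9*0)/3) = -10 + 33*(√(3 + 0)/3) = -10 + 33*(√3/3) = -10 + 11*√3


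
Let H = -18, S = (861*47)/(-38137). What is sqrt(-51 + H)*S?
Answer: -40467*I*sqrt(69)/38137 ≈ -8.8141*I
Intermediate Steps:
S = -40467/38137 (S = 40467*(-1/38137) = -40467/38137 ≈ -1.0611)
sqrt(-51 + H)*S = sqrt(-51 - 18)*(-40467/38137) = sqrt(-69)*(-40467/38137) = (I*sqrt(69))*(-40467/38137) = -40467*I*sqrt(69)/38137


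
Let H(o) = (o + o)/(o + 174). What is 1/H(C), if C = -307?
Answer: 133/614 ≈ 0.21661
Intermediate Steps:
H(o) = 2*o/(174 + o) (H(o) = (2*o)/(174 + o) = 2*o/(174 + o))
1/H(C) = 1/(2*(-307)/(174 - 307)) = 1/(2*(-307)/(-133)) = 1/(2*(-307)*(-1/133)) = 1/(614/133) = 133/614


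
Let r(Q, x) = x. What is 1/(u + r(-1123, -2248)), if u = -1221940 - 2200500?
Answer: -1/3424688 ≈ -2.9200e-7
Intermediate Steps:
u = -3422440
1/(u + r(-1123, -2248)) = 1/(-3422440 - 2248) = 1/(-3424688) = -1/3424688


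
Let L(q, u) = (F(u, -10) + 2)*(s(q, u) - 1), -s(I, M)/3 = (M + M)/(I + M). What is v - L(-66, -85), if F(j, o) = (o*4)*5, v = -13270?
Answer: -2134648/151 ≈ -14137.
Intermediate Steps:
s(I, M) = -6*M/(I + M) (s(I, M) = -3*(M + M)/(I + M) = -3*2*M/(I + M) = -6*M/(I + M))
F(j, o) = 20*o (F(j, o) = (4*o)*5 = 20*o)
L(q, u) = 198 + 1188*u/(q + u) (L(q, u) = (20*(-10) + 2)*(-6*u/(q + u) - 1) = (-200 + 2)*(-1 - 6*u/(q + u)) = -198*(-1 - 6*u/(q + u)) = 198 + 1188*u/(q + u))
v - L(-66, -85) = -13270 - 198*(-66 + 7*(-85))/(-66 - 85) = -13270 - 198*(-66 - 595)/(-151) = -13270 - 198*(-1)*(-661)/151 = -13270 - 1*130878/151 = -13270 - 130878/151 = -2134648/151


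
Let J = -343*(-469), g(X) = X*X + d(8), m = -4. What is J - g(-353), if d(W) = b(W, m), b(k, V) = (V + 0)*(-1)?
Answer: 36254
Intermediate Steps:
b(k, V) = -V (b(k, V) = V*(-1) = -V)
d(W) = 4 (d(W) = -1*(-4) = 4)
g(X) = 4 + X**2 (g(X) = X*X + 4 = X**2 + 4 = 4 + X**2)
J = 160867
J - g(-353) = 160867 - (4 + (-353)**2) = 160867 - (4 + 124609) = 160867 - 1*124613 = 160867 - 124613 = 36254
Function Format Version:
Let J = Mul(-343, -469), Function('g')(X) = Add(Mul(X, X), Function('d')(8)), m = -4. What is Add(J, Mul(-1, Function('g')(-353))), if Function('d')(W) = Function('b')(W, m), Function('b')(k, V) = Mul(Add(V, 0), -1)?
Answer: 36254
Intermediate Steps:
Function('b')(k, V) = Mul(-1, V) (Function('b')(k, V) = Mul(V, -1) = Mul(-1, V))
Function('d')(W) = 4 (Function('d')(W) = Mul(-1, -4) = 4)
Function('g')(X) = Add(4, Pow(X, 2)) (Function('g')(X) = Add(Mul(X, X), 4) = Add(Pow(X, 2), 4) = Add(4, Pow(X, 2)))
J = 160867
Add(J, Mul(-1, Function('g')(-353))) = Add(160867, Mul(-1, Add(4, Pow(-353, 2)))) = Add(160867, Mul(-1, Add(4, 124609))) = Add(160867, Mul(-1, 124613)) = Add(160867, -124613) = 36254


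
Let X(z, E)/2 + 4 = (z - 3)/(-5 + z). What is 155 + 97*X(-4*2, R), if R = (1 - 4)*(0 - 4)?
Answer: -5939/13 ≈ -456.85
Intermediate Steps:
R = 12 (R = -3*(-4) = 12)
X(z, E) = -8 + 2*(-3 + z)/(-5 + z) (X(z, E) = -8 + 2*((z - 3)/(-5 + z)) = -8 + 2*((-3 + z)/(-5 + z)) = -8 + 2*(-3 + z)/(-5 + z))
155 + 97*X(-4*2, R) = 155 + 97*(2*(17 - (-12)*2)/(-5 - 4*2)) = 155 + 97*(2*(17 - 3*(-8))/(-5 - 8)) = 155 + 97*(2*(17 + 24)/(-13)) = 155 + 97*(2*(-1/13)*41) = 155 + 97*(-82/13) = 155 - 7954/13 = -5939/13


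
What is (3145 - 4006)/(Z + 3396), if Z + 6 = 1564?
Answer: -861/4954 ≈ -0.17380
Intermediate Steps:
Z = 1558 (Z = -6 + 1564 = 1558)
(3145 - 4006)/(Z + 3396) = (3145 - 4006)/(1558 + 3396) = -861/4954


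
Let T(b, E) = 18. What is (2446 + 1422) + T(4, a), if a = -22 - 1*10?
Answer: 3886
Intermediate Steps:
a = -32 (a = -22 - 10 = -32)
(2446 + 1422) + T(4, a) = (2446 + 1422) + 18 = 3868 + 18 = 3886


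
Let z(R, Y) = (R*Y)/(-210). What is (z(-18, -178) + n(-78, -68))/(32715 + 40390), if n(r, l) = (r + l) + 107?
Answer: -1899/2558675 ≈ -0.00074218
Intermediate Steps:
n(r, l) = 107 + l + r (n(r, l) = (l + r) + 107 = 107 + l + r)
z(R, Y) = -R*Y/210 (z(R, Y) = (R*Y)*(-1/210) = -R*Y/210)
(z(-18, -178) + n(-78, -68))/(32715 + 40390) = (-1/210*(-18)*(-178) + (107 - 68 - 78))/(32715 + 40390) = (-534/35 - 39)/73105 = -1899/35*1/73105 = -1899/2558675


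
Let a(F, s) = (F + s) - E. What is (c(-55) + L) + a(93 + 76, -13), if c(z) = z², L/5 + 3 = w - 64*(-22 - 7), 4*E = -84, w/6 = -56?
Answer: 10787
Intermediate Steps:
w = -336 (w = 6*(-56) = -336)
E = -21 (E = (¼)*(-84) = -21)
L = 7585 (L = -15 + 5*(-336 - 64*(-22 - 7)) = -15 + 5*(-336 - 64*(-29)) = -15 + 5*(-336 + 1856) = -15 + 5*1520 = -15 + 7600 = 7585)
a(F, s) = 21 + F + s (a(F, s) = (F + s) - 1*(-21) = (F + s) + 21 = 21 + F + s)
(c(-55) + L) + a(93 + 76, -13) = ((-55)² + 7585) + (21 + (93 + 76) - 13) = (3025 + 7585) + (21 + 169 - 13) = 10610 + 177 = 10787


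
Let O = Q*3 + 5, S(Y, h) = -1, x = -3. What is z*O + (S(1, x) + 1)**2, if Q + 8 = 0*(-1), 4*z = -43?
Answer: 817/4 ≈ 204.25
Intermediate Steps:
z = -43/4 (z = (1/4)*(-43) = -43/4 ≈ -10.750)
Q = -8 (Q = -8 + 0*(-1) = -8 + 0 = -8)
O = -19 (O = -8*3 + 5 = -24 + 5 = -19)
z*O + (S(1, x) + 1)**2 = -43/4*(-19) + (-1 + 1)**2 = 817/4 + 0**2 = 817/4 + 0 = 817/4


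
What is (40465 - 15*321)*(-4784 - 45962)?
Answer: -1809094900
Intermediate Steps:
(40465 - 15*321)*(-4784 - 45962) = (40465 - 4815)*(-50746) = 35650*(-50746) = -1809094900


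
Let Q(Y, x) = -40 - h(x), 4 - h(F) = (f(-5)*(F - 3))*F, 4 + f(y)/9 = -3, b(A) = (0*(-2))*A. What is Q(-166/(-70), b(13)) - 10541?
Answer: -10585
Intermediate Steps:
b(A) = 0 (b(A) = 0*A = 0)
f(y) = -63 (f(y) = -36 + 9*(-3) = -36 - 27 = -63)
h(F) = 4 - F*(189 - 63*F) (h(F) = 4 - (-63*(F - 3))*F = 4 - (-63*(-3 + F))*F = 4 - (189 - 63*F)*F = 4 - F*(189 - 63*F))
Q(Y, x) = -44 - 63*x**2 + 189*x (Q(Y, x) = -40 - (4 - 189*x + 63*x**2) = -40 + (-4 - 63*x**2 + 189*x) = -44 - 63*x**2 + 189*x)
Q(-166/(-70), b(13)) - 10541 = (-44 - 63*0**2 + 189*0) - 10541 = (-44 - 63*0 + 0) - 10541 = (-44 + 0 + 0) - 10541 = -44 - 10541 = -10585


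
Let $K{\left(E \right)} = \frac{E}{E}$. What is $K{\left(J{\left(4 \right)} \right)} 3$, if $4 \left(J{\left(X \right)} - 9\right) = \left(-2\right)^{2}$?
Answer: $3$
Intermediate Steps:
$J{\left(X \right)} = 10$ ($J{\left(X \right)} = 9 + \frac{\left(-2\right)^{2}}{4} = 9 + \frac{1}{4} \cdot 4 = 9 + 1 = 10$)
$K{\left(E \right)} = 1$
$K{\left(J{\left(4 \right)} \right)} 3 = 1 \cdot 3 = 3$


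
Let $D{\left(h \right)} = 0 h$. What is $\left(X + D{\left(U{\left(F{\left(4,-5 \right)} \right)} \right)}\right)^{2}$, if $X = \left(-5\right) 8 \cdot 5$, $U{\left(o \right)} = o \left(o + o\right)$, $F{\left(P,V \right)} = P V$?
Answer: $40000$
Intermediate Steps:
$U{\left(o \right)} = 2 o^{2}$ ($U{\left(o \right)} = o 2 o = 2 o^{2}$)
$D{\left(h \right)} = 0$
$X = -200$ ($X = \left(-40\right) 5 = -200$)
$\left(X + D{\left(U{\left(F{\left(4,-5 \right)} \right)} \right)}\right)^{2} = \left(-200 + 0\right)^{2} = \left(-200\right)^{2} = 40000$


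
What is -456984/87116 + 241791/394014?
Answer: -13249519085/2860410302 ≈ -4.6320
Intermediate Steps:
-456984/87116 + 241791/394014 = -456984*1/87116 + 241791*(1/394014) = -114246/21779 + 80597/131338 = -13249519085/2860410302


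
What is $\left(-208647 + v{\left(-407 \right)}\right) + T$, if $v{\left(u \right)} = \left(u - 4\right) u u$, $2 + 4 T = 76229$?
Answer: $- \frac{273085317}{4} \approx -6.8271 \cdot 10^{7}$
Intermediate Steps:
$T = \frac{76227}{4}$ ($T = - \frac{1}{2} + \frac{1}{4} \cdot 76229 = - \frac{1}{2} + \frac{76229}{4} = \frac{76227}{4} \approx 19057.0$)
$v{\left(u \right)} = u^{2} \left(-4 + u\right)$ ($v{\left(u \right)} = \left(-4 + u\right) u^{2} = u^{2} \left(-4 + u\right)$)
$\left(-208647 + v{\left(-407 \right)}\right) + T = \left(-208647 + \left(-407\right)^{2} \left(-4 - 407\right)\right) + \frac{76227}{4} = \left(-208647 + 165649 \left(-411\right)\right) + \frac{76227}{4} = \left(-208647 - 68081739\right) + \frac{76227}{4} = -68290386 + \frac{76227}{4} = - \frac{273085317}{4}$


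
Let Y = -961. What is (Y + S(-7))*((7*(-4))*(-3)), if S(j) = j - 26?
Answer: -83496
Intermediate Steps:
S(j) = -26 + j
(Y + S(-7))*((7*(-4))*(-3)) = (-961 + (-26 - 7))*((7*(-4))*(-3)) = (-961 - 33)*(-28*(-3)) = -994*84 = -83496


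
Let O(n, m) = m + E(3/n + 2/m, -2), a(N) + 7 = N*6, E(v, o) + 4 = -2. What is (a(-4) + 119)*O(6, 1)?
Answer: -440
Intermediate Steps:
E(v, o) = -6 (E(v, o) = -4 - 2 = -6)
a(N) = -7 + 6*N (a(N) = -7 + N*6 = -7 + 6*N)
O(n, m) = -6 + m (O(n, m) = m - 6 = -6 + m)
(a(-4) + 119)*O(6, 1) = ((-7 + 6*(-4)) + 119)*(-6 + 1) = ((-7 - 24) + 119)*(-5) = (-31 + 119)*(-5) = 88*(-5) = -440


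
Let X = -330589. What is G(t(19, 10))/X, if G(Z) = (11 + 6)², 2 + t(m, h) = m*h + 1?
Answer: -289/330589 ≈ -0.00087420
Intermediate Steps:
t(m, h) = -1 + h*m (t(m, h) = -2 + (m*h + 1) = -2 + (h*m + 1) = -2 + (1 + h*m) = -1 + h*m)
G(Z) = 289 (G(Z) = 17² = 289)
G(t(19, 10))/X = 289/(-330589) = 289*(-1/330589) = -289/330589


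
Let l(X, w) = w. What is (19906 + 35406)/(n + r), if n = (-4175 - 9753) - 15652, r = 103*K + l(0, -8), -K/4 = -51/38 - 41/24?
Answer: -6305568/3229759 ≈ -1.9523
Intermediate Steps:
K = 1391/114 (K = -4*(-51/38 - 41/24) = -4*(-1391/456) = 1391/114 ≈ 12.202)
r = 142361/114 (r = 103*(1391/114) - 8 = 143273/114 - 8 = 142361/114 ≈ 1248.8)
n = -29580 (n = -13928 - 15652 = -29580)
(19906 + 35406)/(n + r) = (19906 + 35406)/(-29580 + 142361/114) = 55312/(-3229759/114) = 55312*(-114/3229759) = -6305568/3229759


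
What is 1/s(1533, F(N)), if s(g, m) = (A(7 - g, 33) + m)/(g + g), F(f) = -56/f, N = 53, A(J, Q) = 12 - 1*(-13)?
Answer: 54166/423 ≈ 128.05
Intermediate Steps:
A(J, Q) = 25 (A(J, Q) = 12 + 13 = 25)
s(g, m) = (25 + m)/(2*g) (s(g, m) = (25 + m)/(g + g) = (25 + m)/((2*g)) = (25 + m)*(1/(2*g)) = (25 + m)/(2*g))
1/s(1533, F(N)) = 1/((½)*(25 - 56/53)/1533) = 1/((½)*(1/1533)*(25 - 56*1/53)) = 1/((½)*(1/1533)*(25 - 56/53)) = 1/((½)*(1/1533)*(1269/53)) = 1/(423/54166) = 54166/423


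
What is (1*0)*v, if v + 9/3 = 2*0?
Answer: 0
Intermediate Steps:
v = -3 (v = -3 + 2*0 = -3 + 0 = -3)
(1*0)*v = (1*0)*(-3) = 0*(-3) = 0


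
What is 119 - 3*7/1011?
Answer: 40096/337 ≈ 118.98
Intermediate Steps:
119 - 3*7/1011 = 119 - 21*1/1011 = 119 - 7/337 = 40096/337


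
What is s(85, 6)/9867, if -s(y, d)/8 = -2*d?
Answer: 32/3289 ≈ 0.0097294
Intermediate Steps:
s(y, d) = 16*d (s(y, d) = -(-16)*d = 16*d)
s(85, 6)/9867 = (16*6)/9867 = 96*(1/9867) = 32/3289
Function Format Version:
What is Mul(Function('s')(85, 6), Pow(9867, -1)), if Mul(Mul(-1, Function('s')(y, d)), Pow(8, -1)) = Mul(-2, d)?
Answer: Rational(32, 3289) ≈ 0.0097294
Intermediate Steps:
Function('s')(y, d) = Mul(16, d) (Function('s')(y, d) = Mul(-8, Mul(-2, d)) = Mul(16, d))
Mul(Function('s')(85, 6), Pow(9867, -1)) = Mul(Mul(16, 6), Pow(9867, -1)) = Mul(96, Rational(1, 9867)) = Rational(32, 3289)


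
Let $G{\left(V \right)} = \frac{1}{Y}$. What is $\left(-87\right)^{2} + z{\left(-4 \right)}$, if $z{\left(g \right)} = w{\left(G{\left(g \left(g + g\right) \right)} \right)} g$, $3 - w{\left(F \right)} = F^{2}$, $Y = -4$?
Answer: $\frac{30229}{4} \approx 7557.3$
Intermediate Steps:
$G{\left(V \right)} = - \frac{1}{4}$ ($G{\left(V \right)} = \frac{1}{-4} = - \frac{1}{4}$)
$w{\left(F \right)} = 3 - F^{2}$
$z{\left(g \right)} = \frac{47 g}{16}$ ($z{\left(g \right)} = \left(3 - \left(- \frac{1}{4}\right)^{2}\right) g = \left(3 - \frac{1}{16}\right) g = \frac{47 g}{16}$)
$\left(-87\right)^{2} + z{\left(-4 \right)} = \left(-87\right)^{2} + \frac{47}{16} \left(-4\right) = 7569 - \frac{47}{4} = \frac{30229}{4}$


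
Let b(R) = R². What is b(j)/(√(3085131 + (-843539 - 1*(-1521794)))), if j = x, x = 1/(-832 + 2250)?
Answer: √418154/2522376850488 ≈ 2.5636e-10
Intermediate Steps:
x = 1/1418 ≈ 0.00070522
j = 1/1418 ≈ 0.00070522
b(j)/(√(3085131 + (-843539 - 1*(-1521794)))) = (1/1418)²/(√(3085131 + (-843539 - 1*(-1521794)))) = 1/(2010724*(√(3085131 + (-843539 + 1521794)))) = 1/(2010724*(√(3085131 + 678255))) = 1/(2010724*(√3763386)) = 1/(2010724*((3*√418154))) = (√418154/1254462)/2010724 = √418154/2522376850488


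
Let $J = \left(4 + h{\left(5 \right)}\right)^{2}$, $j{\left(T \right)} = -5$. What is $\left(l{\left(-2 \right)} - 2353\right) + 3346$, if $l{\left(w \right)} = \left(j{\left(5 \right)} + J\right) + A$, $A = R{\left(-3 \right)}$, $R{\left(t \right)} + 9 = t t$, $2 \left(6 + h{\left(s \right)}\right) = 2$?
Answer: $989$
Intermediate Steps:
$h{\left(s \right)} = -5$ ($h{\left(s \right)} = -6 + \frac{1}{2} \cdot 2 = -6 + 1 = -5$)
$R{\left(t \right)} = -9 + t^{2}$ ($R{\left(t \right)} = -9 + t t = -9 + t^{2}$)
$J = 1$ ($J = \left(4 - 5\right)^{2} = \left(-1\right)^{2} = 1$)
$A = 0$ ($A = -9 + \left(-3\right)^{2} = -9 + 9 = 0$)
$l{\left(w \right)} = -4$ ($l{\left(w \right)} = \left(-5 + 1\right) + 0 = -4 + 0 = -4$)
$\left(l{\left(-2 \right)} - 2353\right) + 3346 = \left(-4 - 2353\right) + 3346 = -2357 + 3346 = 989$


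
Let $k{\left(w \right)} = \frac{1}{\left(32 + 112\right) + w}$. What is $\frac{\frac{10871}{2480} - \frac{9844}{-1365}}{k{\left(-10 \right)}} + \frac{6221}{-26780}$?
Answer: $\frac{833347061}{536424} \approx 1553.5$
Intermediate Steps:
$k{\left(w \right)} = \frac{1}{144 + w}$
$\frac{\frac{10871}{2480} - \frac{9844}{-1365}}{k{\left(-10 \right)}} + \frac{6221}{-26780} = \frac{\frac{10871}{2480} - \frac{9844}{-1365}}{\frac{1}{144 - 10}} + \frac{6221}{-26780} = \frac{10871 \cdot \frac{1}{2480} - - \frac{9844}{1365}}{\frac{1}{134}} + 6221 \left(- \frac{1}{26780}\right) = \left(\frac{10871}{2480} + \frac{9844}{1365}\right) \frac{1}{\frac{1}{134}} - \frac{6221}{26780} = \frac{7850407}{677040} \cdot 134 - \frac{6221}{26780} = \frac{525977269}{338520} - \frac{6221}{26780} = \frac{833347061}{536424}$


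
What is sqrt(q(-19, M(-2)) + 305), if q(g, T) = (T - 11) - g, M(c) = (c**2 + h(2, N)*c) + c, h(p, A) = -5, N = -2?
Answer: 5*sqrt(13) ≈ 18.028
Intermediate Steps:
M(c) = c**2 - 4*c (M(c) = (c**2 - 5*c) + c = c**2 - 4*c)
q(g, T) = -11 + T - g (q(g, T) = (-11 + T) - g = -11 + T - g)
sqrt(q(-19, M(-2)) + 305) = sqrt((-11 - 2*(-4 - 2) - 1*(-19)) + 305) = sqrt((-11 - 2*(-6) + 19) + 305) = sqrt((-11 + 12 + 19) + 305) = sqrt(20 + 305) = sqrt(325) = 5*sqrt(13)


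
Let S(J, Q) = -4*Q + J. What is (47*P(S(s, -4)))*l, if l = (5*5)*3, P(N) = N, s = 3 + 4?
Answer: 81075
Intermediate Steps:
s = 7
S(J, Q) = J - 4*Q
l = 75 (l = 25*3 = 75)
(47*P(S(s, -4)))*l = (47*(7 - 4*(-4)))*75 = (47*(7 + 16))*75 = (47*23)*75 = 1081*75 = 81075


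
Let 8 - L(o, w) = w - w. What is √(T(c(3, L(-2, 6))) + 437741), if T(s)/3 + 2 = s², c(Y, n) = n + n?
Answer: √438503 ≈ 662.20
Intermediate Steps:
L(o, w) = 8 (L(o, w) = 8 - (w - w) = 8 - 1*0 = 8 + 0 = 8)
c(Y, n) = 2*n
T(s) = -6 + 3*s²
√(T(c(3, L(-2, 6))) + 437741) = √((-6 + 3*(2*8)²) + 437741) = √((-6 + 3*16²) + 437741) = √((-6 + 3*256) + 437741) = √((-6 + 768) + 437741) = √(762 + 437741) = √438503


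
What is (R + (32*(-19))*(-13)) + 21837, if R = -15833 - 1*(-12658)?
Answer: 26566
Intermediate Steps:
R = -3175 (R = -15833 + 12658 = -3175)
(R + (32*(-19))*(-13)) + 21837 = (-3175 + (32*(-19))*(-13)) + 21837 = (-3175 - 608*(-13)) + 21837 = (-3175 + 7904) + 21837 = 4729 + 21837 = 26566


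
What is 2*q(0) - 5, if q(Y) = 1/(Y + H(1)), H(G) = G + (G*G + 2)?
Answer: -9/2 ≈ -4.5000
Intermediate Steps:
H(G) = 2 + G + G² (H(G) = G + (G² + 2) = G + (2 + G²) = 2 + G + G²)
q(Y) = 1/(4 + Y) (q(Y) = 1/(Y + (2 + 1 + 1²)) = 1/(Y + (2 + 1 + 1)) = 1/(Y + 4) = 1/(4 + Y))
2*q(0) - 5 = 2/(4 + 0) - 5 = 2/4 - 5 = 2*(¼) - 5 = ½ - 5 = -9/2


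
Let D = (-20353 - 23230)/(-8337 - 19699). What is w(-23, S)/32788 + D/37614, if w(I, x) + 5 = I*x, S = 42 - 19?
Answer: -140424655033/8644114414488 ≈ -0.016245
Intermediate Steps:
D = 43583/28036 (D = -43583/(-28036) = -43583*(-1/28036) = 43583/28036 ≈ 1.5545)
S = 23
w(I, x) = -5 + I*x
w(-23, S)/32788 + D/37614 = (-5 - 23*23)/32788 + (43583/28036)/37614 = (-5 - 529)*(1/32788) + (43583/28036)*(1/37614) = -534*1/32788 + 43583/1054546104 = -267/16394 + 43583/1054546104 = -140424655033/8644114414488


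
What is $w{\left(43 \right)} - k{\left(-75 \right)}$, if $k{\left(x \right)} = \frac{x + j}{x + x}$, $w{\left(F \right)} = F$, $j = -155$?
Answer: $\frac{622}{15} \approx 41.467$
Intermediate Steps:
$k{\left(x \right)} = \frac{-155 + x}{2 x}$ ($k{\left(x \right)} = \frac{x - 155}{x + x} = \frac{-155 + x}{2 x}$)
$w{\left(43 \right)} - k{\left(-75 \right)} = 43 - \frac{-155 - 75}{2 \left(-75\right)} = 43 - \frac{1}{2} \left(- \frac{1}{75}\right) \left(-230\right) = 43 - \frac{23}{15} = \frac{622}{15}$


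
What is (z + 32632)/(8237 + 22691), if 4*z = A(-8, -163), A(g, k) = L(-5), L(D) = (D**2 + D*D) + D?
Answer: 130573/123712 ≈ 1.0555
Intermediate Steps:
L(D) = D + 2*D**2 (L(D) = (D**2 + D**2) + D = 2*D**2 + D = D + 2*D**2)
A(g, k) = 45 (A(g, k) = -5*(1 + 2*(-5)) = -5*(1 - 10) = -5*(-9) = 45)
z = 45/4 (z = (1/4)*45 = 45/4 ≈ 11.250)
(z + 32632)/(8237 + 22691) = (45/4 + 32632)/(8237 + 22691) = (130573/4)/30928 = (130573/4)*(1/30928) = 130573/123712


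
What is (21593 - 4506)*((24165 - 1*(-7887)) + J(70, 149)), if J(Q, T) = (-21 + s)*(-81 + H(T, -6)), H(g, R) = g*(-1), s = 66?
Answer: 370822074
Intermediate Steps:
H(g, R) = -g
J(Q, T) = -3645 - 45*T (J(Q, T) = (-21 + 66)*(-81 - T) = 45*(-81 - T) = -3645 - 45*T)
(21593 - 4506)*((24165 - 1*(-7887)) + J(70, 149)) = (21593 - 4506)*((24165 - 1*(-7887)) + (-3645 - 45*149)) = 17087*((24165 + 7887) + (-3645 - 6705)) = 17087*(32052 - 10350) = 17087*21702 = 370822074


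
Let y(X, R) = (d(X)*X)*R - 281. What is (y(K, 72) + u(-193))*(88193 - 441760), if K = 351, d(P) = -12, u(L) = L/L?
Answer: 107323141448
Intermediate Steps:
u(L) = 1
y(X, R) = -281 - 12*R*X (y(X, R) = (-12*X)*R - 281 = -12*R*X - 281 = -281 - 12*R*X)
(y(K, 72) + u(-193))*(88193 - 441760) = ((-281 - 12*72*351) + 1)*(88193 - 441760) = ((-281 - 303264) + 1)*(-353567) = (-303545 + 1)*(-353567) = -303544*(-353567) = 107323141448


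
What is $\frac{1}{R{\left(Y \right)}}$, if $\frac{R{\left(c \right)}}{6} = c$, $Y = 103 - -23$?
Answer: $\frac{1}{756} \approx 0.0013228$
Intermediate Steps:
$Y = 126$ ($Y = 103 + 23 = 126$)
$R{\left(c \right)} = 6 c$
$\frac{1}{R{\left(Y \right)}} = \frac{1}{6 \cdot 126} = \frac{1}{756}$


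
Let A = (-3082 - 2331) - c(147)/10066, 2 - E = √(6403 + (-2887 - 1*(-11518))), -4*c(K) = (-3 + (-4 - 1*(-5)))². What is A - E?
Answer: -54507389/10066 + √15034 ≈ -5292.4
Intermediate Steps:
c(K) = -1 (c(K) = -(-3 + (-4 - 1*(-5)))²/4 = -(-3 + (-4 + 5))²/4 = -(-3 + 1)²/4 = -¼*(-2)² = -¼*4 = -1)
E = 2 - √15034 (E = 2 - √(6403 + (-2887 - 1*(-11518))) = 2 - √(6403 + (-2887 + 11518)) = 2 - √(6403 + 8631) = 2 - √15034 ≈ -120.61)
A = -54487257/10066 (A = (-3082 - 2331) - (-1)/10066 = -5413 - (-1)/10066 = -5413 - 1*(-1/10066) = -5413 + 1/10066 = -54487257/10066 ≈ -5413.0)
A - E = -54487257/10066 - (2 - √15034) = -54487257/10066 + (-2 + √15034) = -54507389/10066 + √15034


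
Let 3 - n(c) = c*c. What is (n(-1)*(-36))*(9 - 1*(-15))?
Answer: -1728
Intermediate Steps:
n(c) = 3 - c² (n(c) = 3 - c*c = 3 - c²)
(n(-1)*(-36))*(9 - 1*(-15)) = ((3 - 1*(-1)²)*(-36))*(9 - 1*(-15)) = ((3 - 1*1)*(-36))*(9 + 15) = ((3 - 1)*(-36))*24 = (2*(-36))*24 = -72*24 = -1728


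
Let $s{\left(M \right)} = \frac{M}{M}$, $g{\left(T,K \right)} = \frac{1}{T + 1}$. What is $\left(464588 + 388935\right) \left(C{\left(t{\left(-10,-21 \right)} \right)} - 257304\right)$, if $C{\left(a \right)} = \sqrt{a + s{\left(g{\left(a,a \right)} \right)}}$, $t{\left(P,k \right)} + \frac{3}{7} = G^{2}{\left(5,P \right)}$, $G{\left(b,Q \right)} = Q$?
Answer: $-219614881992 + \frac{6828184 \sqrt{77}}{7} \approx -2.1961 \cdot 10^{11}$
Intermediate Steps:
$g{\left(T,K \right)} = \frac{1}{1 + T}$
$s{\left(M \right)} = 1$
$t{\left(P,k \right)} = - \frac{3}{7} + P^{2}$
$C{\left(a \right)} = \sqrt{1 + a}$ ($C{\left(a \right)} = \sqrt{a + 1} = \sqrt{1 + a}$)
$\left(464588 + 388935\right) \left(C{\left(t{\left(-10,-21 \right)} \right)} - 257304\right) = \left(464588 + 388935\right) \left(\sqrt{1 - \left(\frac{3}{7} - \left(-10\right)^{2}\right)} - 257304\right) = 853523 \left(\sqrt{1 + \left(- \frac{3}{7} + 100\right)} - 257304\right) = 853523 \left(\sqrt{1 + \frac{697}{7}} - 257304\right) = 853523 \left(\sqrt{\frac{704}{7}} - 257304\right) = 853523 \left(\frac{8 \sqrt{77}}{7} - 257304\right) = 853523 \left(-257304 + \frac{8 \sqrt{77}}{7}\right) = -219614881992 + \frac{6828184 \sqrt{77}}{7}$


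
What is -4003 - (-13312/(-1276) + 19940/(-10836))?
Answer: -3466701850/864171 ≈ -4011.6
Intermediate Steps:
-4003 - (-13312/(-1276) + 19940/(-10836)) = -4003 - (-13312*(-1/1276) + 19940*(-1/10836)) = -4003 - (3328/319 - 4985/2709) = -4003 - 1*7425337/864171 = -4003 - 7425337/864171 = -3466701850/864171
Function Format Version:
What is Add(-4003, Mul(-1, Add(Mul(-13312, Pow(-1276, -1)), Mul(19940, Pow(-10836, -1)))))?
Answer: Rational(-3466701850, 864171) ≈ -4011.6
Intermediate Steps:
Add(-4003, Mul(-1, Add(Mul(-13312, Pow(-1276, -1)), Mul(19940, Pow(-10836, -1))))) = Add(-4003, Mul(-1, Add(Mul(-13312, Rational(-1, 1276)), Mul(19940, Rational(-1, 10836))))) = Add(-4003, Mul(-1, Add(Rational(3328, 319), Rational(-4985, 2709)))) = Add(-4003, Mul(-1, Rational(7425337, 864171))) = Add(-4003, Rational(-7425337, 864171)) = Rational(-3466701850, 864171)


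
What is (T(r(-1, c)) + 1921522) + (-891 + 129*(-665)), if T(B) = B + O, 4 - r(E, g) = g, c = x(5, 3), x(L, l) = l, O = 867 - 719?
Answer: 1834995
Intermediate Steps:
O = 148
c = 3
r(E, g) = 4 - g
T(B) = 148 + B (T(B) = B + 148 = 148 + B)
(T(r(-1, c)) + 1921522) + (-891 + 129*(-665)) = ((148 + (4 - 1*3)) + 1921522) + (-891 + 129*(-665)) = ((148 + (4 - 3)) + 1921522) + (-891 - 85785) = ((148 + 1) + 1921522) - 86676 = (149 + 1921522) - 86676 = 1921671 - 86676 = 1834995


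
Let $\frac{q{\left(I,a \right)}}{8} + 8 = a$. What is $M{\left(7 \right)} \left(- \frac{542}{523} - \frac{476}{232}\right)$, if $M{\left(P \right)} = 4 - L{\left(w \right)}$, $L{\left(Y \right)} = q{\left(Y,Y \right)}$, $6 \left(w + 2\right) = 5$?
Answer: $- \frac{374692}{1569} \approx -238.81$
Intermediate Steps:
$w = - \frac{7}{6}$ ($w = -2 + \frac{1}{6} \cdot 5 = -2 + \frac{5}{6} = - \frac{7}{6} \approx -1.1667$)
$q{\left(I,a \right)} = -64 + 8 a$
$L{\left(Y \right)} = -64 + 8 Y$
$M{\left(P \right)} = \frac{232}{3}$ ($M{\left(P \right)} = 4 - \left(-64 + 8 \left(- \frac{7}{6}\right)\right) = 4 - \left(-64 - \frac{28}{3}\right) = 4 - - \frac{220}{3} = 4 + \frac{220}{3} = \frac{232}{3}$)
$M{\left(7 \right)} \left(- \frac{542}{523} - \frac{476}{232}\right) = \frac{232 \left(- \frac{542}{523} - \frac{476}{232}\right)}{3} = \frac{232 \left(\left(-542\right) \frac{1}{523} - \frac{119}{58}\right)}{3} = \frac{232 \left(- \frac{542}{523} - \frac{119}{58}\right)}{3} = \frac{232}{3} \left(- \frac{93673}{30334}\right) = - \frac{374692}{1569}$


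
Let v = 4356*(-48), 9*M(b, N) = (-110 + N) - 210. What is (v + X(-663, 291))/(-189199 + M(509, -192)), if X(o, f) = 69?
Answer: 1881171/1703303 ≈ 1.1044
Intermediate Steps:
M(b, N) = -320/9 + N/9 (M(b, N) = ((-110 + N) - 210)/9 = (-320 + N)/9 = -320/9 + N/9)
v = -209088
(v + X(-663, 291))/(-189199 + M(509, -192)) = (-209088 + 69)/(-189199 + (-320/9 + (⅑)*(-192))) = -209019/(-189199 + (-320/9 - 64/3)) = -209019/(-189199 - 512/9) = -209019/(-1703303/9) = -209019*(-9/1703303) = 1881171/1703303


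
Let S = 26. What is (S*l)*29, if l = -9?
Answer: -6786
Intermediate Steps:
(S*l)*29 = (26*(-9))*29 = -234*29 = -6786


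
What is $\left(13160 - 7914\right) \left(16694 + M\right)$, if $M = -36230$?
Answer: $-102485856$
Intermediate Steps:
$\left(13160 - 7914\right) \left(16694 + M\right) = \left(13160 - 7914\right) \left(16694 - 36230\right) = 5246 \left(-19536\right) = -102485856$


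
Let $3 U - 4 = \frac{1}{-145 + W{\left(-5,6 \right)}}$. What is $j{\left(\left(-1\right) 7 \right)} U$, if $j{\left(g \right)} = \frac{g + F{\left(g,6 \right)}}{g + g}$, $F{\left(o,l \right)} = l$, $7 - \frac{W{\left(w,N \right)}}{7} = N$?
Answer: $\frac{551}{5796} \approx 0.095066$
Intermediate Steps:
$W{\left(w,N \right)} = 49 - 7 N$
$j{\left(g \right)} = \frac{6 + g}{2 g}$ ($j{\left(g \right)} = \frac{g + 6}{g + g} = \frac{6 + g}{2 g}$)
$U = \frac{551}{414}$ ($U = \frac{4}{3} + \frac{1}{3 \left(-145 + \left(49 - 42\right)\right)} = \frac{4}{3} + \frac{1}{3 \left(-145 + 7\right)} = \frac{4}{3} + \frac{1}{3 \left(-138\right)} = \frac{4}{3} + \frac{1}{3} \left(- \frac{1}{138}\right) = \frac{4}{3} - \frac{1}{414} = \frac{551}{414} \approx 1.3309$)
$j{\left(\left(-1\right) 7 \right)} U = \frac{6 - 7}{2 \left(\left(-1\right) 7\right)} \frac{551}{414} = \frac{6 - 7}{2 \left(-7\right)} \frac{551}{414} = \frac{1}{2} \left(- \frac{1}{7}\right) \left(-1\right) \frac{551}{414} = \frac{1}{14} \cdot \frac{551}{414} = \frac{551}{5796}$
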